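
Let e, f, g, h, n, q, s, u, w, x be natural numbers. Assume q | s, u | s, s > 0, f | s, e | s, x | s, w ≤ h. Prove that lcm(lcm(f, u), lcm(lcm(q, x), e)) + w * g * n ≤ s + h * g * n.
f | s and u | s, so lcm(f, u) | s. Because q | s and x | s, lcm(q, x) | s. Since e | s, lcm(lcm(q, x), e) | s. lcm(f, u) | s, so lcm(lcm(f, u), lcm(lcm(q, x), e)) | s. s > 0, so lcm(lcm(f, u), lcm(lcm(q, x), e)) ≤ s. w ≤ h, therefore w * g ≤ h * g. Then w * g * n ≤ h * g * n. lcm(lcm(f, u), lcm(lcm(q, x), e)) ≤ s, so lcm(lcm(f, u), lcm(lcm(q, x), e)) + w * g * n ≤ s + h * g * n.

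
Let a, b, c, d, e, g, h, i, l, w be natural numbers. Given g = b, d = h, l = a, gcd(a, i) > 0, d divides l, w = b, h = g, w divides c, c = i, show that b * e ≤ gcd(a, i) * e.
d = h and h = g, therefore d = g. g = b, so d = b. Because l = a and d divides l, d divides a. Since d = b, b divides a. c = i and w divides c, hence w divides i. Since w = b, b divides i. Since b divides a, b divides gcd(a, i). gcd(a, i) > 0, so b ≤ gcd(a, i). By multiplying by a non-negative, b * e ≤ gcd(a, i) * e.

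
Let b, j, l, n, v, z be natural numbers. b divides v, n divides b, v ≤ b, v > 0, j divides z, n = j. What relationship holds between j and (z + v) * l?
j divides (z + v) * l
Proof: Since b divides v and v > 0, b ≤ v. v ≤ b, so b = v. n = j and n divides b, so j divides b. Since b = v, j divides v. Since j divides z, j divides z + v. Then j divides (z + v) * l.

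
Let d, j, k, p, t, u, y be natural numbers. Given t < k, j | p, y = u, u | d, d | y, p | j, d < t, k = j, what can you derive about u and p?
u < p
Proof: y = u and d | y, therefore d | u. u | d, so d = u. From d < t, u < t. j | p and p | j, so j = p. Since k = j, k = p. Since t < k, t < p. Since u < t, u < p.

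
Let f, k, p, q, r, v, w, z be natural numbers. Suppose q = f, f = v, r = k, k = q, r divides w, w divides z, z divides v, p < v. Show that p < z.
q = f and f = v, thus q = v. r = k and k = q, hence r = q. From r divides w and w divides z, r divides z. Since r = q, q divides z. Since q = v, v divides z. Since z divides v, v = z. Since p < v, p < z.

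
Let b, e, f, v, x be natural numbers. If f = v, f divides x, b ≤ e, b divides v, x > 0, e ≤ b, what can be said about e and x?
e ≤ x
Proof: From b ≤ e and e ≤ b, b = e. f = v and f divides x, thus v divides x. Since b divides v, b divides x. Because x > 0, b ≤ x. b = e, so e ≤ x.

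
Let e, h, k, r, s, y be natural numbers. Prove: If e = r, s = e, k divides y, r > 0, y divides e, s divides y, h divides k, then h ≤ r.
s = e and s divides y, thus e divides y. Since y divides e, y = e. e = r, so y = r. h divides k and k divides y, so h divides y. y = r, so h divides r. r > 0, so h ≤ r.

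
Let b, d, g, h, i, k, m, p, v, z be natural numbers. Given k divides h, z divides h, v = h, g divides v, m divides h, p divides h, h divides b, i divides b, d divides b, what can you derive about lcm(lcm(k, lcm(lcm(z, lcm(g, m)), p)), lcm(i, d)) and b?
lcm(lcm(k, lcm(lcm(z, lcm(g, m)), p)), lcm(i, d)) divides b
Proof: v = h and g divides v, hence g divides h. m divides h, so lcm(g, m) divides h. Because z divides h, lcm(z, lcm(g, m)) divides h. p divides h, so lcm(lcm(z, lcm(g, m)), p) divides h. Because k divides h, lcm(k, lcm(lcm(z, lcm(g, m)), p)) divides h. Because h divides b, lcm(k, lcm(lcm(z, lcm(g, m)), p)) divides b. i divides b and d divides b, therefore lcm(i, d) divides b. Since lcm(k, lcm(lcm(z, lcm(g, m)), p)) divides b, lcm(lcm(k, lcm(lcm(z, lcm(g, m)), p)), lcm(i, d)) divides b.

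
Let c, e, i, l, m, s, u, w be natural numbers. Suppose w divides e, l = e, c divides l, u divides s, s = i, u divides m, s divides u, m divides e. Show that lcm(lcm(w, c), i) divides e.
l = e and c divides l, so c divides e. w divides e, so lcm(w, c) divides e. u divides s and s divides u, therefore u = s. u divides m, so s divides m. s = i, so i divides m. Since m divides e, i divides e. lcm(w, c) divides e, so lcm(lcm(w, c), i) divides e.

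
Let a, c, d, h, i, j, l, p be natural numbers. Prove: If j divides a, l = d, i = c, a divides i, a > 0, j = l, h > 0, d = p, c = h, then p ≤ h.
l = d and d = p, therefore l = p. Because j = l and j divides a, l divides a. Since a > 0, l ≤ a. l = p, so p ≤ a. i = c and a divides i, therefore a divides c. c = h, so a divides h. Since h > 0, a ≤ h. Since p ≤ a, p ≤ h.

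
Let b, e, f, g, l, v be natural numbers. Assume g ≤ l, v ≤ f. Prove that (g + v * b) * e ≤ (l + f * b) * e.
v ≤ f, thus v * b ≤ f * b. Since g ≤ l, g + v * b ≤ l + f * b. Then (g + v * b) * e ≤ (l + f * b) * e.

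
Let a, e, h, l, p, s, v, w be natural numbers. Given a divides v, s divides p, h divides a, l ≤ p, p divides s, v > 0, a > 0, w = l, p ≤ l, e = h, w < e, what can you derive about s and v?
s < v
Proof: Because p divides s and s divides p, p = s. l ≤ p and p ≤ l, thus l = p. Since w = l, w = p. Because e = h and w < e, w < h. Since h divides a and a > 0, h ≤ a. a divides v and v > 0, therefore a ≤ v. Since h ≤ a, h ≤ v. w < h, so w < v. w = p, so p < v. p = s, so s < v.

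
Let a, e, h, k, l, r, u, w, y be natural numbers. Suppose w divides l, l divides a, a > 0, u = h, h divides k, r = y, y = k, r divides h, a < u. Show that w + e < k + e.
Because w divides l and l divides a, w divides a. From a > 0, w ≤ a. r = y and y = k, therefore r = k. r divides h, so k divides h. h divides k, so h = k. Since u = h, u = k. Since a < u, a < k. Since w ≤ a, w < k. Then w + e < k + e.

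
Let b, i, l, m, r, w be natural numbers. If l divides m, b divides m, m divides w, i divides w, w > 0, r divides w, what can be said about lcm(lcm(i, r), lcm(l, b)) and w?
lcm(lcm(i, r), lcm(l, b)) ≤ w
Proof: i divides w and r divides w, thus lcm(i, r) divides w. Since l divides m and b divides m, lcm(l, b) divides m. m divides w, so lcm(l, b) divides w. Since lcm(i, r) divides w, lcm(lcm(i, r), lcm(l, b)) divides w. Since w > 0, lcm(lcm(i, r), lcm(l, b)) ≤ w.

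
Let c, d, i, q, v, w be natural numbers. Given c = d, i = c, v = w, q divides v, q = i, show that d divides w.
i = c and c = d, thus i = d. Because v = w and q divides v, q divides w. From q = i, i divides w. From i = d, d divides w.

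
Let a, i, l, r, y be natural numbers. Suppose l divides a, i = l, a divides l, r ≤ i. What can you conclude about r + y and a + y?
r + y ≤ a + y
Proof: Because l divides a and a divides l, l = a. Since i = l, i = a. r ≤ i, so r ≤ a. Then r + y ≤ a + y.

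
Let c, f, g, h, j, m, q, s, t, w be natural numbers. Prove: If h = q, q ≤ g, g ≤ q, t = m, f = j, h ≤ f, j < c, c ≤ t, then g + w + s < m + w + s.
From q ≤ g and g ≤ q, q = g. Since h = q, h = g. Because f = j and h ≤ f, h ≤ j. Because j < c, h < c. c ≤ t, so h < t. t = m, so h < m. Since h = g, g < m. Then g + w < m + w. Then g + w + s < m + w + s.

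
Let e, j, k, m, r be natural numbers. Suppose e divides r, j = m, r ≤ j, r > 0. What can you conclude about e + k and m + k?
e + k ≤ m + k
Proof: e divides r and r > 0, hence e ≤ r. Since r ≤ j, e ≤ j. j = m, so e ≤ m. Then e + k ≤ m + k.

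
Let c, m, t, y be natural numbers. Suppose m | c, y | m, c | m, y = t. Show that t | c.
m | c and c | m, so m = c. Because y | m, y | c. Since y = t, t | c.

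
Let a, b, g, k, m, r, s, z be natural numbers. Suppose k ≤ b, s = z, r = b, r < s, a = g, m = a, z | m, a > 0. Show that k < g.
From r = b and r < s, b < s. Since s = z, b < z. m = a and z | m, thus z | a. a > 0, so z ≤ a. Since a = g, z ≤ g. b < z, so b < g. From k ≤ b, k < g.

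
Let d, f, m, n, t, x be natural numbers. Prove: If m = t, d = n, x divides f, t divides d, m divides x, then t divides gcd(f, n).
m = t and m divides x, so t divides x. Since x divides f, t divides f. From d = n and t divides d, t divides n. Since t divides f, t divides gcd(f, n).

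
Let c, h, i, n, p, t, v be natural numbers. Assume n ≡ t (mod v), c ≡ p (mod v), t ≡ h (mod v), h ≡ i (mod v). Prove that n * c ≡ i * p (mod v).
n ≡ t (mod v) and t ≡ h (mod v), so n ≡ h (mod v). Since h ≡ i (mod v), n ≡ i (mod v). Since c ≡ p (mod v), n * c ≡ i * p (mod v).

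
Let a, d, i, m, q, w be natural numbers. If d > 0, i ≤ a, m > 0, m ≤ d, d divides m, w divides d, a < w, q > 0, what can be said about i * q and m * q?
i * q < m * q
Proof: Because i ≤ a and a < w, i < w. d divides m and m > 0, hence d ≤ m. Because m ≤ d, d = m. w divides d and d > 0, thus w ≤ d. Since d = m, w ≤ m. i < w, so i < m. Because q > 0, by multiplying by a positive, i * q < m * q.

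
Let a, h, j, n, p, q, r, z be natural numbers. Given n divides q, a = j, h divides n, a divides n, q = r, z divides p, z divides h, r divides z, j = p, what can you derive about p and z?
p = z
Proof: a = j and j = p, thus a = p. q = r and n divides q, hence n divides r. Since r divides z, n divides z. z divides h and h divides n, therefore z divides n. From n divides z, n = z. a divides n, so a divides z. Since a = p, p divides z. From z divides p, p = z.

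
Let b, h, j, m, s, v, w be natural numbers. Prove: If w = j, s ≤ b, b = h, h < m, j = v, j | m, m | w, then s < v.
w = j and m | w, so m | j. Since j | m, m = j. Since j = v, m = v. b = h and s ≤ b, thus s ≤ h. h < m, so s < m. m = v, so s < v.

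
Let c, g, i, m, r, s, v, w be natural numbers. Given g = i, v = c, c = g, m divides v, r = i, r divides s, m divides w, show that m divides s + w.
v = c and c = g, thus v = g. Since g = i, v = i. m divides v, so m divides i. Because r = i and r divides s, i divides s. m divides i, so m divides s. Since m divides w, m divides s + w.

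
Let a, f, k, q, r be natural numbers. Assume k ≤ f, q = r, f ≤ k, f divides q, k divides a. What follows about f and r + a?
f divides r + a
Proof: q = r and f divides q, so f divides r. k ≤ f and f ≤ k, therefore k = f. Since k divides a, f divides a. Since f divides r, f divides r + a.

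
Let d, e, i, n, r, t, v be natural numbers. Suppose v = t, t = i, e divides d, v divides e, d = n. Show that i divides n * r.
v = t and t = i, so v = i. d = n and e divides d, so e divides n. v divides e, so v divides n. v = i, so i divides n. Then i divides n * r.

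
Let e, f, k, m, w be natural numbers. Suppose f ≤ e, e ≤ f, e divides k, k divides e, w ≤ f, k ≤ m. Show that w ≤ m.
From f ≤ e and e ≤ f, f = e. e divides k and k divides e, hence e = k. Since f = e, f = k. Because w ≤ f, w ≤ k. k ≤ m, so w ≤ m.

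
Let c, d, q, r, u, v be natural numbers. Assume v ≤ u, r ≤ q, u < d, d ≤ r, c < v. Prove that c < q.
u < d and d ≤ r, hence u < r. Since v ≤ u, v < r. c < v, so c < r. r ≤ q, so c < q.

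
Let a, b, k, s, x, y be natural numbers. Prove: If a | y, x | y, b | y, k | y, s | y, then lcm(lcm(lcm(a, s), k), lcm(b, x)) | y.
Because a | y and s | y, lcm(a, s) | y. k | y, so lcm(lcm(a, s), k) | y. From b | y and x | y, lcm(b, x) | y. lcm(lcm(a, s), k) | y, so lcm(lcm(lcm(a, s), k), lcm(b, x)) | y.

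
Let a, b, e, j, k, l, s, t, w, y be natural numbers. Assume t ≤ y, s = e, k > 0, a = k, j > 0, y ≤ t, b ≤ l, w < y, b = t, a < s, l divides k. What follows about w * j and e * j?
w * j < e * j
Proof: t ≤ y and y ≤ t, thus t = y. b = t, so b = y. Since b ≤ l, y ≤ l. w < y, so w < l. l divides k and k > 0, thus l ≤ k. Because w < l, w < k. From s = e and a < s, a < e. Since a = k, k < e. w < k, so w < e. Since j > 0, by multiplying by a positive, w * j < e * j.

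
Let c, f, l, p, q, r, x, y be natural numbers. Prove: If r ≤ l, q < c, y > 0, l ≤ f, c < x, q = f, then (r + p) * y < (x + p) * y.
q < c and c < x, so q < x. Since q = f, f < x. l ≤ f, so l < x. r ≤ l, so r < x. Then r + p < x + p. Since y > 0, (r + p) * y < (x + p) * y.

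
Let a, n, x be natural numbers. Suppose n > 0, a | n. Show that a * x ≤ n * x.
a | n and n > 0, thus a ≤ n. Then a * x ≤ n * x.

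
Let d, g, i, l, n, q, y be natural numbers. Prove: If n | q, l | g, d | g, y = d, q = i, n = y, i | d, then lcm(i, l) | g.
Because n = y and n | q, y | q. Since q = i, y | i. Since y = d, d | i. From i | d, d = i. Since d | g, i | g. l | g, so lcm(i, l) | g.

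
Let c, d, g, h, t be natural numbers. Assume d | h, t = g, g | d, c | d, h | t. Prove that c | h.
t = g and h | t, hence h | g. g | d, so h | d. Since d | h, d = h. c | d, so c | h.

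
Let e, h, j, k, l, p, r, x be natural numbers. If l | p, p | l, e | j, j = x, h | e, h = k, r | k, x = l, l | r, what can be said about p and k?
p = k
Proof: Since j = x and x = l, j = l. h | e and e | j, thus h | j. Since h = k, k | j. Because j = l, k | l. l | r and r | k, so l | k. k | l, so k = l. Since l | p and p | l, l = p. k = l, so k = p. Then p = k.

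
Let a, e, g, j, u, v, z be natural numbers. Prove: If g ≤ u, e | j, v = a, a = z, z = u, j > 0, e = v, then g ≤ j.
From v = a and a = z, v = z. Since e = v and e | j, v | j. v = z, so z | j. From j > 0, z ≤ j. z = u, so u ≤ j. Since g ≤ u, g ≤ j.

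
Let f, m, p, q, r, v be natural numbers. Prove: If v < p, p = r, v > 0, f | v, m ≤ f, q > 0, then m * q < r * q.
f | v and v > 0, therefore f ≤ v. From v < p, f < p. Since m ≤ f, m < p. Since p = r, m < r. q > 0, so m * q < r * q.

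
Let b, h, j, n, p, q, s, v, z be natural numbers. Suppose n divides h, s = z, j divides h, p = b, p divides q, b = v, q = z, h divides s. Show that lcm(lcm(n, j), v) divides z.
n divides h and j divides h, hence lcm(n, j) divides h. s = z and h divides s, thus h divides z. Since lcm(n, j) divides h, lcm(n, j) divides z. p = b and p divides q, so b divides q. q = z, so b divides z. b = v, so v divides z. Since lcm(n, j) divides z, lcm(lcm(n, j), v) divides z.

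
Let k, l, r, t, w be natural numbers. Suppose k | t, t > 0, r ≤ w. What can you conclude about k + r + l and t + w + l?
k + r + l ≤ t + w + l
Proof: From k | t and t > 0, k ≤ t. Since r ≤ w, k + r ≤ t + w. Then k + r + l ≤ t + w + l.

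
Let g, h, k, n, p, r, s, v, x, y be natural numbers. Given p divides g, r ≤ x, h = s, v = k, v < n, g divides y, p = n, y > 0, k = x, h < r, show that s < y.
Because h = s and h < r, s < r. Since v = k and k = x, v = x. Since v < n, x < n. r ≤ x, so r < n. p divides g and g divides y, therefore p divides y. p = n, so n divides y. y > 0, so n ≤ y. Because r < n, r < y. s < r, so s < y.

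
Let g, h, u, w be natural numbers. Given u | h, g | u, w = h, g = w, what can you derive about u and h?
u = h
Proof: g = w and w = h, so g = h. Since g | u, h | u. Since u | h, u = h.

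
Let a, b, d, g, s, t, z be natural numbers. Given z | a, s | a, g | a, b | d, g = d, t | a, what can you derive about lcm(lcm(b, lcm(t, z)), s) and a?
lcm(lcm(b, lcm(t, z)), s) | a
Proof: g = d and g | a, so d | a. Since b | d, b | a. t | a and z | a, so lcm(t, z) | a. Since b | a, lcm(b, lcm(t, z)) | a. s | a, so lcm(lcm(b, lcm(t, z)), s) | a.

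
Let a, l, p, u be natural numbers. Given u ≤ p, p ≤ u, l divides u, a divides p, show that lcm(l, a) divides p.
Since u ≤ p and p ≤ u, u = p. Since l divides u, l divides p. Since a divides p, lcm(l, a) divides p.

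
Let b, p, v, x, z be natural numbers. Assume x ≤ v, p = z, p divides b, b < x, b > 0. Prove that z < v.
p divides b and b > 0, so p ≤ b. b < x and x ≤ v, thus b < v. Since p ≤ b, p < v. Since p = z, z < v.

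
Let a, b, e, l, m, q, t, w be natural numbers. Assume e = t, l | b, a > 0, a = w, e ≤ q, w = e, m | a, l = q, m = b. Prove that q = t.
From a = w and w = e, a = e. Because m = b and m | a, b | a. l | b, so l | a. Since l = q, q | a. a > 0, so q ≤ a. Because a = e, q ≤ e. From e ≤ q, q = e. e = t, so q = t.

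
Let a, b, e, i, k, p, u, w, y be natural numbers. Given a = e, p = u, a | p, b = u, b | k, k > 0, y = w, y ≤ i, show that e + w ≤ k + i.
From p = u and a | p, a | u. b = u and b | k, hence u | k. a | u, so a | k. Since k > 0, a ≤ k. Since a = e, e ≤ k. y = w and y ≤ i, so w ≤ i. From e ≤ k, e + w ≤ k + i.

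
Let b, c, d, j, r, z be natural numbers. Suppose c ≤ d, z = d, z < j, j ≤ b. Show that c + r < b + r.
z < j and j ≤ b, therefore z < b. Since z = d, d < b. Since c ≤ d, c < b. Then c + r < b + r.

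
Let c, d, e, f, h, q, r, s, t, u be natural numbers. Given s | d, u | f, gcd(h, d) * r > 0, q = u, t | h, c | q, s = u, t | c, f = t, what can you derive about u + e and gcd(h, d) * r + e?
u + e ≤ gcd(h, d) * r + e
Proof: t | c and c | q, thus t | q. q = u, so t | u. From f = t and u | f, u | t. Because t | u, t = u. Since t | h, u | h. Since s = u and s | d, u | d. u | h, so u | gcd(h, d). Then u | gcd(h, d) * r. gcd(h, d) * r > 0, so u ≤ gcd(h, d) * r. Then u + e ≤ gcd(h, d) * r + e.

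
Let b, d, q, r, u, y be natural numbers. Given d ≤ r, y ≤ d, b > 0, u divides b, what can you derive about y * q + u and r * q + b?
y * q + u ≤ r * q + b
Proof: y ≤ d and d ≤ r, thus y ≤ r. By multiplying by a non-negative, y * q ≤ r * q. u divides b and b > 0, thus u ≤ b. Since y * q ≤ r * q, y * q + u ≤ r * q + b.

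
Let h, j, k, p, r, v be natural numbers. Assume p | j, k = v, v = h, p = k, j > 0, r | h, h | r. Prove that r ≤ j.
Since k = v and v = h, k = h. Because h | r and r | h, h = r. Because k = h, k = r. p = k and p | j, hence k | j. Since j > 0, k ≤ j. From k = r, r ≤ j.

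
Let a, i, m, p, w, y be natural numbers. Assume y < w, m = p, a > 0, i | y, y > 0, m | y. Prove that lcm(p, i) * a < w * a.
m = p and m | y, so p | y. Since i | y, lcm(p, i) | y. Since y > 0, lcm(p, i) ≤ y. Since y < w, lcm(p, i) < w. Since a > 0, lcm(p, i) * a < w * a.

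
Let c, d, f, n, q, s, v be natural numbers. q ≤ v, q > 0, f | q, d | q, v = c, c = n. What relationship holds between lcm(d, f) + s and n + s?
lcm(d, f) + s ≤ n + s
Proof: v = c and c = n, therefore v = n. d | q and f | q, thus lcm(d, f) | q. q > 0, so lcm(d, f) ≤ q. q ≤ v, so lcm(d, f) ≤ v. v = n, so lcm(d, f) ≤ n. Then lcm(d, f) + s ≤ n + s.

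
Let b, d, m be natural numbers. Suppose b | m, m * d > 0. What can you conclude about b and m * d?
b ≤ m * d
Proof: b | m, therefore b | m * d. m * d > 0, so b ≤ m * d.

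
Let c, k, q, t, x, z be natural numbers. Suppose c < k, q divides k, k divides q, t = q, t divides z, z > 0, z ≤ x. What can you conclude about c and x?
c < x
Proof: Because q divides k and k divides q, q = k. t divides z and z > 0, thus t ≤ z. t = q, so q ≤ z. Because z ≤ x, q ≤ x. Since q = k, k ≤ x. Since c < k, c < x.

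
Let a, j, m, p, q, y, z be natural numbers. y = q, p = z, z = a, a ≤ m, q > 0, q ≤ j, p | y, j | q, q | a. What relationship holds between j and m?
j ≤ m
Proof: j | q and q > 0, so j ≤ q. q ≤ j, so q = j. Since p = z and z = a, p = a. y = q and p | y, therefore p | q. p = a, so a | q. Since q | a, a = q. a ≤ m, so q ≤ m. Since q = j, j ≤ m.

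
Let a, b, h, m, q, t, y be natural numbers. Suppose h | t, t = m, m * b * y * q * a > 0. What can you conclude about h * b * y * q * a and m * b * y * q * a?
h * b * y * q * a ≤ m * b * y * q * a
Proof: From t = m and h | t, h | m. Then h * b | m * b. Then h * b * y | m * b * y. Then h * b * y * q | m * b * y * q. Then h * b * y * q * a | m * b * y * q * a. Since m * b * y * q * a > 0, h * b * y * q * a ≤ m * b * y * q * a.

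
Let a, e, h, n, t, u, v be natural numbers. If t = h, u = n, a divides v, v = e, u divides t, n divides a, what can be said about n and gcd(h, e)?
n divides gcd(h, e)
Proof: u = n and u divides t, therefore n divides t. t = h, so n divides h. From v = e and a divides v, a divides e. Since n divides a, n divides e. n divides h, so n divides gcd(h, e).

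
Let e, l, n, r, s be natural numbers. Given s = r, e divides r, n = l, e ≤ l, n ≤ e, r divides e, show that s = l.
r divides e and e divides r, thus r = e. Since s = r, s = e. n = l and n ≤ e, therefore l ≤ e. Since e ≤ l, e = l. s = e, so s = l.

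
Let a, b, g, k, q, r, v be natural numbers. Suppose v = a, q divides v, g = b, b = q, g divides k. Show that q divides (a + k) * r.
v = a and q divides v, therefore q divides a. g = b and b = q, therefore g = q. Since g divides k, q divides k. q divides a, so q divides a + k. Then q divides (a + k) * r.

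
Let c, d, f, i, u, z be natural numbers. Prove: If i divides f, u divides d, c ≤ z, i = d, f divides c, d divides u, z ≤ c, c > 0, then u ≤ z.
c ≤ z and z ≤ c, hence c = z. Because d divides u and u divides d, d = u. Since i = d and i divides f, d divides f. f divides c, so d divides c. Since c > 0, d ≤ c. From d = u, u ≤ c. Since c = z, u ≤ z.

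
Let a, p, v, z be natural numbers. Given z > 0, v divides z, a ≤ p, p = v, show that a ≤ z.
Since p = v and a ≤ p, a ≤ v. v divides z and z > 0, so v ≤ z. Since a ≤ v, a ≤ z.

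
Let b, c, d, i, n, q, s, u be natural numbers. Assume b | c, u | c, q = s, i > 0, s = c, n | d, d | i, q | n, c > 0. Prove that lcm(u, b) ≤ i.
u | c and b | c, hence lcm(u, b) | c. c > 0, so lcm(u, b) ≤ c. Since q = s and q | n, s | n. Since s = c, c | n. n | d and d | i, hence n | i. c | n, so c | i. Since i > 0, c ≤ i. Since lcm(u, b) ≤ c, lcm(u, b) ≤ i.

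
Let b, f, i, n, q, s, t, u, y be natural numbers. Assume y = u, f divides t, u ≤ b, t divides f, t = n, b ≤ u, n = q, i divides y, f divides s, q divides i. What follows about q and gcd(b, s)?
q divides gcd(b, s)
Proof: u ≤ b and b ≤ u, therefore u = b. From q divides i and i divides y, q divides y. y = u, so q divides u. Since u = b, q divides b. From t = n and n = q, t = q. f divides t and t divides f, so f = t. Since f divides s, t divides s. t = q, so q divides s. q divides b, so q divides gcd(b, s).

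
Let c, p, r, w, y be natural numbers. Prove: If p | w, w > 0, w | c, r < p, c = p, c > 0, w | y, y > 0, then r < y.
w | c and c > 0, hence w ≤ c. c = p, so w ≤ p. From p | w and w > 0, p ≤ w. w ≤ p, so w = p. Because w | y and y > 0, w ≤ y. Since w = p, p ≤ y. Since r < p, r < y.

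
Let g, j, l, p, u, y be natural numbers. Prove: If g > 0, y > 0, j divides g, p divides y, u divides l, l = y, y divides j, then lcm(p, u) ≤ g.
l = y and u divides l, therefore u divides y. Since p divides y, lcm(p, u) divides y. y > 0, so lcm(p, u) ≤ y. Since y divides j and j divides g, y divides g. g > 0, so y ≤ g. lcm(p, u) ≤ y, so lcm(p, u) ≤ g.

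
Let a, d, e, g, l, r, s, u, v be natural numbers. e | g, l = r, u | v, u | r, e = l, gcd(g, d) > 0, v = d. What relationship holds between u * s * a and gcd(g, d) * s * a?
u * s * a ≤ gcd(g, d) * s * a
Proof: From e = l and l = r, e = r. Because e | g, r | g. Because u | r, u | g. v = d and u | v, so u | d. Since u | g, u | gcd(g, d). Because gcd(g, d) > 0, u ≤ gcd(g, d). Then u * s ≤ gcd(g, d) * s. Then u * s * a ≤ gcd(g, d) * s * a.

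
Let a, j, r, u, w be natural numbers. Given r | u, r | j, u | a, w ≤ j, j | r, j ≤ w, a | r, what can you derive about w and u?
w = u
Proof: Because w ≤ j and j ≤ w, w = j. j | r and r | j, so j = r. w = j, so w = r. u | a and a | r, thus u | r. Since r | u, r = u. From w = r, w = u.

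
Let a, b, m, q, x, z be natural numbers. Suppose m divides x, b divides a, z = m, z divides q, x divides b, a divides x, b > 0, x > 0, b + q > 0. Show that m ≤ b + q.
x divides b and b > 0, so x ≤ b. b divides a and a divides x, hence b divides x. Since x > 0, b ≤ x. x ≤ b, so x = b. Since m divides x, m divides b. z = m and z divides q, thus m divides q. m divides b, so m divides b + q. b + q > 0, so m ≤ b + q.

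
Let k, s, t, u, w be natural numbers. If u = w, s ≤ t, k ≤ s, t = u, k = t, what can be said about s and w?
s = w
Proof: k = t and k ≤ s, so t ≤ s. s ≤ t, so s = t. t = u, so s = u. u = w, so s = w.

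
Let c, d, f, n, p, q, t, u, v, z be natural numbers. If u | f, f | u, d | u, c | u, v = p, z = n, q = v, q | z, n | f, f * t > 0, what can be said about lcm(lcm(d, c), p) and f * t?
lcm(lcm(d, c), p) ≤ f * t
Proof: u | f and f | u, so u = f. From d | u and c | u, lcm(d, c) | u. Because u = f, lcm(d, c) | f. q = v and q | z, so v | z. Since z = n, v | n. n | f, so v | f. v = p, so p | f. Because lcm(d, c) | f, lcm(lcm(d, c), p) | f. Then lcm(lcm(d, c), p) | f * t. f * t > 0, so lcm(lcm(d, c), p) ≤ f * t.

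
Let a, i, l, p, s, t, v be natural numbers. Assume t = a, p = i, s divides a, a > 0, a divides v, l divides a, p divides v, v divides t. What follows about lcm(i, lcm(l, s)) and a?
lcm(i, lcm(l, s)) ≤ a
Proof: t = a and v divides t, thus v divides a. a divides v, so v = a. Since p divides v, p divides a. Since p = i, i divides a. Because l divides a and s divides a, lcm(l, s) divides a. Since i divides a, lcm(i, lcm(l, s)) divides a. From a > 0, lcm(i, lcm(l, s)) ≤ a.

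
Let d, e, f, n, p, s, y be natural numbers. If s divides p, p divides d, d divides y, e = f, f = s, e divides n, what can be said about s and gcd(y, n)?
s divides gcd(y, n)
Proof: Since s divides p and p divides d, s divides d. d divides y, so s divides y. Since e = f and f = s, e = s. From e divides n, s divides n. s divides y, so s divides gcd(y, n).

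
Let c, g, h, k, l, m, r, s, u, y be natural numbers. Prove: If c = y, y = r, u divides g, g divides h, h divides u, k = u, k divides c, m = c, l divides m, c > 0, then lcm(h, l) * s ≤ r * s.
c = y and y = r, therefore c = r. From u divides g and g divides h, u divides h. Since h divides u, u = h. k = u and k divides c, hence u divides c. Since u = h, h divides c. Since m = c and l divides m, l divides c. Since h divides c, lcm(h, l) divides c. From c > 0, lcm(h, l) ≤ c. c = r, so lcm(h, l) ≤ r. By multiplying by a non-negative, lcm(h, l) * s ≤ r * s.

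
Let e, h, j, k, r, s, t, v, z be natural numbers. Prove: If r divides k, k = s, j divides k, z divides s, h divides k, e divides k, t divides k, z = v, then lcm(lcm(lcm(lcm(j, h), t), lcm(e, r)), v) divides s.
j divides k and h divides k, therefore lcm(j, h) divides k. t divides k, so lcm(lcm(j, h), t) divides k. Because e divides k and r divides k, lcm(e, r) divides k. lcm(lcm(j, h), t) divides k, so lcm(lcm(lcm(j, h), t), lcm(e, r)) divides k. k = s, so lcm(lcm(lcm(j, h), t), lcm(e, r)) divides s. From z = v and z divides s, v divides s. lcm(lcm(lcm(j, h), t), lcm(e, r)) divides s, so lcm(lcm(lcm(lcm(j, h), t), lcm(e, r)), v) divides s.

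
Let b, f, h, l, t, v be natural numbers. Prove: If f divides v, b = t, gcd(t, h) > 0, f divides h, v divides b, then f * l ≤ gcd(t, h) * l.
b = t and v divides b, therefore v divides t. f divides v, so f divides t. Since f divides h, f divides gcd(t, h). Since gcd(t, h) > 0, f ≤ gcd(t, h). By multiplying by a non-negative, f * l ≤ gcd(t, h) * l.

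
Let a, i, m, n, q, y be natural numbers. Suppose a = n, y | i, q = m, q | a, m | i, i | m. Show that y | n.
i | m and m | i, thus i = m. Since y | i, y | m. q = m and q | a, thus m | a. y | m, so y | a. a = n, so y | n.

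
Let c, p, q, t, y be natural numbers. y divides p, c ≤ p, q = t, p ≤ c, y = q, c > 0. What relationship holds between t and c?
t ≤ c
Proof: y = q and q = t, therefore y = t. p ≤ c and c ≤ p, therefore p = c. Because y divides p, y divides c. Because y = t, t divides c. Since c > 0, t ≤ c.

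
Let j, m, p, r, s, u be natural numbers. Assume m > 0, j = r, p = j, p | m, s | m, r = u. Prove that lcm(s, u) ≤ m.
Because j = r and r = u, j = u. p = j and p | m, thus j | m. Since j = u, u | m. Since s | m, lcm(s, u) | m. Since m > 0, lcm(s, u) ≤ m.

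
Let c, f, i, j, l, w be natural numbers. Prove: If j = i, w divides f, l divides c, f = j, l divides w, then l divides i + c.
From l divides w and w divides f, l divides f. f = j, so l divides j. From j = i, l divides i. From l divides c, l divides i + c.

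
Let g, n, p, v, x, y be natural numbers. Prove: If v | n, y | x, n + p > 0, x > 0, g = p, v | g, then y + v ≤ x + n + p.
From y | x and x > 0, y ≤ x. Since g = p and v | g, v | p. v | n, so v | n + p. n + p > 0, so v ≤ n + p. Since y ≤ x, y + v ≤ x + n + p.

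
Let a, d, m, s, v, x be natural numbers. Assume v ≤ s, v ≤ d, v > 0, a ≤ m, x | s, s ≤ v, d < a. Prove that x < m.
s ≤ v and v ≤ s, thus s = v. From x | s, x | v. From v > 0, x ≤ v. d < a and a ≤ m, therefore d < m. v ≤ d, so v < m. Because x ≤ v, x < m.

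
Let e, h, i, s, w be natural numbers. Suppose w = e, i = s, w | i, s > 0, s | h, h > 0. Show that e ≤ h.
i = s and w | i, hence w | s. Since w = e, e | s. From s > 0, e ≤ s. s | h and h > 0, so s ≤ h. Since e ≤ s, e ≤ h.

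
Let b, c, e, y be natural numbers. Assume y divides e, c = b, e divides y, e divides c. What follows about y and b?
y divides b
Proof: e divides y and y divides e, so e = y. c = b and e divides c, so e divides b. Since e = y, y divides b.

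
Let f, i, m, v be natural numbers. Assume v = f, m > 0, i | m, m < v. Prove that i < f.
i | m and m > 0, hence i ≤ m. v = f and m < v, thus m < f. Since i ≤ m, i < f.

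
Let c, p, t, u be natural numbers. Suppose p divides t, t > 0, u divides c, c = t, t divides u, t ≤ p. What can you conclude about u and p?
u = p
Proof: Because c = t and u divides c, u divides t. t divides u, so u = t. p divides t and t > 0, hence p ≤ t. t ≤ p, so t = p. Since u = t, u = p.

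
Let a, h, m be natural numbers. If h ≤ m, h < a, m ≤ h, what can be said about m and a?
m < a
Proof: Since h ≤ m and m ≤ h, h = m. h < a, so m < a.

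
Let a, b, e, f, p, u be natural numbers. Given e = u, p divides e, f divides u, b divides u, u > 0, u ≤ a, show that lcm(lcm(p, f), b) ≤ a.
Because e = u and p divides e, p divides u. Since f divides u, lcm(p, f) divides u. b divides u, so lcm(lcm(p, f), b) divides u. Since u > 0, lcm(lcm(p, f), b) ≤ u. u ≤ a, so lcm(lcm(p, f), b) ≤ a.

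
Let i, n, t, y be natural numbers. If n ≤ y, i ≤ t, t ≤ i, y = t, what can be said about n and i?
n ≤ i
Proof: Because t ≤ i and i ≤ t, t = i. Because y = t, y = i. From n ≤ y, n ≤ i.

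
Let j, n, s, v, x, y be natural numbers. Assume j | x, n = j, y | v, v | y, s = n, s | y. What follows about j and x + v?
j | x + v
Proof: y | v and v | y, therefore y = v. s = n and s | y, so n | y. Since y = v, n | v. n = j, so j | v. j | x, so j | x + v.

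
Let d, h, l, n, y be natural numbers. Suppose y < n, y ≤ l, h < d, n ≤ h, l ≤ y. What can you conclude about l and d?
l < d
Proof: y ≤ l and l ≤ y, so y = l. Since y < n and n ≤ h, y < h. h < d, so y < d. y = l, so l < d.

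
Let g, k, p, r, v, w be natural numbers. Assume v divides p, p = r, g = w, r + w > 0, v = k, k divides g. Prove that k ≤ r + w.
Since v = k and v divides p, k divides p. Since p = r, k divides r. g = w and k divides g, hence k divides w. From k divides r, k divides r + w. r + w > 0, so k ≤ r + w.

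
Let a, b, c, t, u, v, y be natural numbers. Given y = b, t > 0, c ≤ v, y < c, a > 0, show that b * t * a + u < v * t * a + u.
Because y < c and c ≤ v, y < v. Since y = b, b < v. From t > 0, by multiplying by a positive, b * t < v * t. Since a > 0, by multiplying by a positive, b * t * a < v * t * a. Then b * t * a + u < v * t * a + u.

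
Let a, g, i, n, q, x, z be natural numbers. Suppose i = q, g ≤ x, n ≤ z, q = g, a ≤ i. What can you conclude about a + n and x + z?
a + n ≤ x + z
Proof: Since i = q and a ≤ i, a ≤ q. From q = g, a ≤ g. Since g ≤ x, a ≤ x. From n ≤ z, a + n ≤ x + z.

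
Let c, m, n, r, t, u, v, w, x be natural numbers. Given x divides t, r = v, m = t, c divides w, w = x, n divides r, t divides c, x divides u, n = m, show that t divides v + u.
n = m and m = t, therefore n = t. r = v and n divides r, therefore n divides v. Since n = t, t divides v. w = x and c divides w, therefore c divides x. t divides c, so t divides x. x divides t, so x = t. x divides u, so t divides u. t divides v, so t divides v + u.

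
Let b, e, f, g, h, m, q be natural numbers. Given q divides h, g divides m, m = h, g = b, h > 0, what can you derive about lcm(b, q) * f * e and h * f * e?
lcm(b, q) * f * e ≤ h * f * e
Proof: g = b and g divides m, hence b divides m. Since m = h, b divides h. q divides h, so lcm(b, q) divides h. Since h > 0, lcm(b, q) ≤ h. By multiplying by a non-negative, lcm(b, q) * f ≤ h * f. By multiplying by a non-negative, lcm(b, q) * f * e ≤ h * f * e.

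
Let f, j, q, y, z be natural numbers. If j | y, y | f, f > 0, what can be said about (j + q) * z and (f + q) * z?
(j + q) * z ≤ (f + q) * z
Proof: Since j | y and y | f, j | f. f > 0, so j ≤ f. Then j + q ≤ f + q. Then (j + q) * z ≤ (f + q) * z.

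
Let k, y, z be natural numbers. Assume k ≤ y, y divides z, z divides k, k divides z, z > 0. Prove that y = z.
Because y divides z and z > 0, y ≤ z. k divides z and z divides k, thus k = z. Since k ≤ y, z ≤ y. From y ≤ z, y = z.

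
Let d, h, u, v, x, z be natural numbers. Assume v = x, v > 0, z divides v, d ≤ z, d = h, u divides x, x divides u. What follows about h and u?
h ≤ u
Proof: Since x divides u and u divides x, x = u. Since v = x, v = u. z divides v and v > 0, so z ≤ v. d ≤ z, so d ≤ v. Since d = h, h ≤ v. v = u, so h ≤ u.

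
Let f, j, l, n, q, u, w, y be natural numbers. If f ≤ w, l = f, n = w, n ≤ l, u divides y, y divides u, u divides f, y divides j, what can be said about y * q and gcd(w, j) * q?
y * q divides gcd(w, j) * q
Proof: Since n = w and n ≤ l, w ≤ l. Since l = f, w ≤ f. f ≤ w, so f = w. Since u divides y and y divides u, u = y. Since u divides f, y divides f. f = w, so y divides w. y divides j, so y divides gcd(w, j). Then y * q divides gcd(w, j) * q.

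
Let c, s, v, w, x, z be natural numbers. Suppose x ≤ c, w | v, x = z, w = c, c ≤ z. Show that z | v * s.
x = z and x ≤ c, so z ≤ c. c ≤ z, so c = z. Because w = c and w | v, c | v. Since c = z, z | v. Then z | v * s.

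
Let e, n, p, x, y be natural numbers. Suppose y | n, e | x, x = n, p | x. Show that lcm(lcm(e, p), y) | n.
e | x and p | x, thus lcm(e, p) | x. x = n, so lcm(e, p) | n. Since y | n, lcm(lcm(e, p), y) | n.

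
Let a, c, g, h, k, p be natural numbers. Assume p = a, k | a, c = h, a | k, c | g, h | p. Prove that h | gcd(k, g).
a | k and k | a, so a = k. Since p = a, p = k. h | p, so h | k. c = h and c | g, thus h | g. Since h | k, h | gcd(k, g).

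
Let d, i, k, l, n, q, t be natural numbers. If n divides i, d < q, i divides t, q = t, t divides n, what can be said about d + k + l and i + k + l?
d + k + l < i + k + l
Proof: t divides n and n divides i, thus t divides i. i divides t, so t = i. q = t, so q = i. Since d < q, d < i. Then d + k < i + k. Then d + k + l < i + k + l.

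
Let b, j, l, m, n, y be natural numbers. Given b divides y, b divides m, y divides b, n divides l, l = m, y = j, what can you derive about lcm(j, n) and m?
lcm(j, n) divides m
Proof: b divides y and y divides b, so b = y. Since y = j, b = j. b divides m, so j divides m. Because l = m and n divides l, n divides m. j divides m, so lcm(j, n) divides m.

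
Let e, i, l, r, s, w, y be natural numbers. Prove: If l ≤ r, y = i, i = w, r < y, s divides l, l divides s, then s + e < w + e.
y = i and i = w, so y = w. From l divides s and s divides l, l = s. Since l ≤ r, s ≤ r. r < y, so s < y. Since y = w, s < w. Then s + e < w + e.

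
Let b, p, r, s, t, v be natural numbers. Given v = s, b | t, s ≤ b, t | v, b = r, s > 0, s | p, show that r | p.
v = s and t | v, thus t | s. From b | t, b | s. Because s > 0, b ≤ s. s ≤ b, so s = b. b = r, so s = r. Because s | p, r | p.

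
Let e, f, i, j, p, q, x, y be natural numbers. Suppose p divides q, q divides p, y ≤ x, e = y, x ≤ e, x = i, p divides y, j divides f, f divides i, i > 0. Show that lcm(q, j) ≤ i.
Since p divides q and q divides p, p = q. From e = y and x ≤ e, x ≤ y. y ≤ x, so y = x. x = i, so y = i. p divides y, so p divides i. Since p = q, q divides i. From j divides f and f divides i, j divides i. Because q divides i, lcm(q, j) divides i. Because i > 0, lcm(q, j) ≤ i.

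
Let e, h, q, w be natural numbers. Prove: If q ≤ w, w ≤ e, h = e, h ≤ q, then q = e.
Since q ≤ w and w ≤ e, q ≤ e. From h = e and h ≤ q, e ≤ q. Since q ≤ e, q = e.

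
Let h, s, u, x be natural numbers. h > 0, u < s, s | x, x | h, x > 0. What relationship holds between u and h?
u < h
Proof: From s | x and x > 0, s ≤ x. Since u < s, u < x. Because x | h and h > 0, x ≤ h. Since u < x, u < h.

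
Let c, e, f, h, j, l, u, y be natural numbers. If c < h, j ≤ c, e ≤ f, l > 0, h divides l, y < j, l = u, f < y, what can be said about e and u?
e < u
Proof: e ≤ f and f < y, so e < y. y < j and j ≤ c, so y < c. c < h, so y < h. h divides l and l > 0, so h ≤ l. From l = u, h ≤ u. Since y < h, y < u. e < y, so e < u.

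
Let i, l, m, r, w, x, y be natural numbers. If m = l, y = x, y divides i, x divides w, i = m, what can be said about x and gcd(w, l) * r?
x divides gcd(w, l) * r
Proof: i = m and m = l, so i = l. y = x and y divides i, so x divides i. Since i = l, x divides l. Since x divides w, x divides gcd(w, l). Then x divides gcd(w, l) * r.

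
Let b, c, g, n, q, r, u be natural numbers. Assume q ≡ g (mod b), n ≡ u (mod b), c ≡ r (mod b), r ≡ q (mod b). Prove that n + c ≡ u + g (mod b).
c ≡ r (mod b) and r ≡ q (mod b), thus c ≡ q (mod b). Since q ≡ g (mod b), c ≡ g (mod b). n ≡ u (mod b), so n + c ≡ u + g (mod b).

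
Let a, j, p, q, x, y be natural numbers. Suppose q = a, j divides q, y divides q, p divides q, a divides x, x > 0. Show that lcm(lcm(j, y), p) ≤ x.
Since j divides q and y divides q, lcm(j, y) divides q. p divides q, so lcm(lcm(j, y), p) divides q. q = a, so lcm(lcm(j, y), p) divides a. Since a divides x, lcm(lcm(j, y), p) divides x. x > 0, so lcm(lcm(j, y), p) ≤ x.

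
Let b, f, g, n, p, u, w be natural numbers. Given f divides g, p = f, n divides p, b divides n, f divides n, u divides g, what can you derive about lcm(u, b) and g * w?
lcm(u, b) divides g * w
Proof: p = f and n divides p, thus n divides f. Since f divides n, f = n. f divides g, so n divides g. Since b divides n, b divides g. From u divides g, lcm(u, b) divides g. Then lcm(u, b) divides g * w.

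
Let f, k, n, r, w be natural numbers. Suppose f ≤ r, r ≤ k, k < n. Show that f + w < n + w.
From r ≤ k and k < n, r < n. f ≤ r, so f < n. Then f + w < n + w.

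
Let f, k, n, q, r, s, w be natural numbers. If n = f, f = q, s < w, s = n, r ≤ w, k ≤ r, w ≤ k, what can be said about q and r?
q < r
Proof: w ≤ k and k ≤ r, therefore w ≤ r. Since r ≤ w, w = r. s = n and n = f, therefore s = f. From f = q, s = q. From s < w, q < w. Since w = r, q < r.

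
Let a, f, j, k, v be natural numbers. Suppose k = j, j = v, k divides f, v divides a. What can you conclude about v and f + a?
v divides f + a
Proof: k = j and j = v, thus k = v. k divides f, so v divides f. Since v divides a, v divides f + a.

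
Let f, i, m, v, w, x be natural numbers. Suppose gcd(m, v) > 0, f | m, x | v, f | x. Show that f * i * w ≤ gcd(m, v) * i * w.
f | x and x | v, thus f | v. Since f | m, f | gcd(m, v). Since gcd(m, v) > 0, f ≤ gcd(m, v). Then f * i ≤ gcd(m, v) * i. Then f * i * w ≤ gcd(m, v) * i * w.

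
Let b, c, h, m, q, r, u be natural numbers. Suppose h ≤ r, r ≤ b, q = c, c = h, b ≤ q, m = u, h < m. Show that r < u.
Because q = c and c = h, q = h. Since b ≤ q, b ≤ h. Because r ≤ b, r ≤ h. From h ≤ r, h = r. Since m = u and h < m, h < u. Since h = r, r < u.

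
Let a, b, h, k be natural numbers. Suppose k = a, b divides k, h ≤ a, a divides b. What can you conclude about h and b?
h ≤ b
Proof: Since k = a and b divides k, b divides a. Since a divides b, a = b. Since h ≤ a, h ≤ b.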